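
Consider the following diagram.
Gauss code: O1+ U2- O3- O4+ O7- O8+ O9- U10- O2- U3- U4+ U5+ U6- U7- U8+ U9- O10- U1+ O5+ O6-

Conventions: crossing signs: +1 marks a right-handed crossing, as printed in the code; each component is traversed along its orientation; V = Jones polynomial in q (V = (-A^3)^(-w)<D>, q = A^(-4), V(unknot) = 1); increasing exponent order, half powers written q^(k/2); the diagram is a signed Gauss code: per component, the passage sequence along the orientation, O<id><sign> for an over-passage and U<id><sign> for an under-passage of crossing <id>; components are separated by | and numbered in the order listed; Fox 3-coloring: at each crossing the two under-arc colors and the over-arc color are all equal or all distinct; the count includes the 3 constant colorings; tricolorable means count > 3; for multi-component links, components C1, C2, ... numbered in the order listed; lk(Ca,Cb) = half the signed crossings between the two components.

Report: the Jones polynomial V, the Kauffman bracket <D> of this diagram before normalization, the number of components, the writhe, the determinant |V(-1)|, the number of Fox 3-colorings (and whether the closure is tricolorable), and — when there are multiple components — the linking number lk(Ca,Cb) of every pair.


V = -q^-4 + q^-3 + q^-1
<D> = A^-2 + A^6 - A^10 (w = -2)
1 component over 10 crossings, w = -2
9 Fox colorings among 3^10, |V(-1)| = 3: tricolorable
why: |V(-1)| = 3: so tricolorable, since 3 divides 3


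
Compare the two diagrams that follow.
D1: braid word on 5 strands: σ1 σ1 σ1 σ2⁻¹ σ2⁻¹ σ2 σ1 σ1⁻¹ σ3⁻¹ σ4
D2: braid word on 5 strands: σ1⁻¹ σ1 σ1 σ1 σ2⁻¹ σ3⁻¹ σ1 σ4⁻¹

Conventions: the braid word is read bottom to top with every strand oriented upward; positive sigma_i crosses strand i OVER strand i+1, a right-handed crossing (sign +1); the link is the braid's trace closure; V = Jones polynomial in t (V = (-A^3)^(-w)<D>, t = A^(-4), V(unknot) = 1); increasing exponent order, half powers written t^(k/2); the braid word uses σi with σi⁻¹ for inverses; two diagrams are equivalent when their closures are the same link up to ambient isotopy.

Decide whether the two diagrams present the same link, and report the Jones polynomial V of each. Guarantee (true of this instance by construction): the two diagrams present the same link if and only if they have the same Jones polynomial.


same link: yes
V(D1) = t + t^3 - t^4  [10 crossings, <D> = -A^-10 + A^-6 + A^2, w = +2]
D2 (bracket -A^-16 + A^-12 + A^-4; 8 crossings at w = 0): V = t + t^3 - t^4
note: all 2 diagrams share one V(t), hence one class


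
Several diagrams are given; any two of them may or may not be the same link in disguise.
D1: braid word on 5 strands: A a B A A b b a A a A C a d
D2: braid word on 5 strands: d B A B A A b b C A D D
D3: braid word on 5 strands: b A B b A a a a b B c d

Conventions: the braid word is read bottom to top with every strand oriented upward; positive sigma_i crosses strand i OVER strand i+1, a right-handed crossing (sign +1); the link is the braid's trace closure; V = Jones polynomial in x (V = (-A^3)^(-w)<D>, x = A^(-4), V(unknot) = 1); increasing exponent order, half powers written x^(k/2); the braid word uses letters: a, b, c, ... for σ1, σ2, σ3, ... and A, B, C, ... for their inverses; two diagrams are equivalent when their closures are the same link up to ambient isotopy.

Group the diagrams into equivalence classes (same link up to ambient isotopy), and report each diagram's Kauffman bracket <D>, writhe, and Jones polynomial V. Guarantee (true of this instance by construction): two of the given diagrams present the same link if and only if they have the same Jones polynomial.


equivalence classes: {D1} | {D2} | {D3}
D1 (bracket A^-8 - A^-4 + 1 - A^4 + A^8; 14 crossings at w = 0): V = x^-2 - x^-1 + 1 - x + x^2
V(D2) = -x^-6 + x^-5 - x^-4 + 2x^-3 - x^-2 + x^-1  (w -6, c 12, <D> = A^-14 - A^-10 + 2A^-6 - A^-2 + A^2 - A^6)
V(D3) = 1  [12 crossings, <D> = A^12, w = +4]
key observation: V(x) takes 3 values over 3 diagrams, fixing the grouping


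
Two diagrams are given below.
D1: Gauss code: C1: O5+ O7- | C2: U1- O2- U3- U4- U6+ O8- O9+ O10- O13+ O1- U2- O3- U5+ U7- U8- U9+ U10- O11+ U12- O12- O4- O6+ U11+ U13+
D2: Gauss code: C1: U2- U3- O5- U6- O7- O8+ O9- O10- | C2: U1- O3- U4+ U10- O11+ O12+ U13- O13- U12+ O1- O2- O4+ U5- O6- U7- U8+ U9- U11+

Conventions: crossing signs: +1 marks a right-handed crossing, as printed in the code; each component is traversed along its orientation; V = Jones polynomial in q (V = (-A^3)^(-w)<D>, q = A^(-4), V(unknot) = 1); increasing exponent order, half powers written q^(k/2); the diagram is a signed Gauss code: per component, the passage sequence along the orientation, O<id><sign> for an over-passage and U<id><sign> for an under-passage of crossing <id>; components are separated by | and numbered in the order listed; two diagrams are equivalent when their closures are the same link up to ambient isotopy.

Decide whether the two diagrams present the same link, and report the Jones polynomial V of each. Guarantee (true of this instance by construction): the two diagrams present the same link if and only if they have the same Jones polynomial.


equivalent: no
V(D1) = q^(-9/2) - q^(-5/2) - q^(-3/2) - q^(-1/2)  (w -3, c 13, <D> = A^-7 + A^-3 + A - A^9)
D2 (bracket A^-9 - A^-5 + 2A^-1 - 2A^3 + 2A^7 - A^11 + A^15; 13 crossings at w = -5): V = -q^(-15/2) + q^(-13/2) - 2q^(-11/2) + 2q^(-9/2) - 2q^(-7/2) + q^(-5/2) - q^(-3/2)
why: comparing 2 Jones polynomials yields 2 groups


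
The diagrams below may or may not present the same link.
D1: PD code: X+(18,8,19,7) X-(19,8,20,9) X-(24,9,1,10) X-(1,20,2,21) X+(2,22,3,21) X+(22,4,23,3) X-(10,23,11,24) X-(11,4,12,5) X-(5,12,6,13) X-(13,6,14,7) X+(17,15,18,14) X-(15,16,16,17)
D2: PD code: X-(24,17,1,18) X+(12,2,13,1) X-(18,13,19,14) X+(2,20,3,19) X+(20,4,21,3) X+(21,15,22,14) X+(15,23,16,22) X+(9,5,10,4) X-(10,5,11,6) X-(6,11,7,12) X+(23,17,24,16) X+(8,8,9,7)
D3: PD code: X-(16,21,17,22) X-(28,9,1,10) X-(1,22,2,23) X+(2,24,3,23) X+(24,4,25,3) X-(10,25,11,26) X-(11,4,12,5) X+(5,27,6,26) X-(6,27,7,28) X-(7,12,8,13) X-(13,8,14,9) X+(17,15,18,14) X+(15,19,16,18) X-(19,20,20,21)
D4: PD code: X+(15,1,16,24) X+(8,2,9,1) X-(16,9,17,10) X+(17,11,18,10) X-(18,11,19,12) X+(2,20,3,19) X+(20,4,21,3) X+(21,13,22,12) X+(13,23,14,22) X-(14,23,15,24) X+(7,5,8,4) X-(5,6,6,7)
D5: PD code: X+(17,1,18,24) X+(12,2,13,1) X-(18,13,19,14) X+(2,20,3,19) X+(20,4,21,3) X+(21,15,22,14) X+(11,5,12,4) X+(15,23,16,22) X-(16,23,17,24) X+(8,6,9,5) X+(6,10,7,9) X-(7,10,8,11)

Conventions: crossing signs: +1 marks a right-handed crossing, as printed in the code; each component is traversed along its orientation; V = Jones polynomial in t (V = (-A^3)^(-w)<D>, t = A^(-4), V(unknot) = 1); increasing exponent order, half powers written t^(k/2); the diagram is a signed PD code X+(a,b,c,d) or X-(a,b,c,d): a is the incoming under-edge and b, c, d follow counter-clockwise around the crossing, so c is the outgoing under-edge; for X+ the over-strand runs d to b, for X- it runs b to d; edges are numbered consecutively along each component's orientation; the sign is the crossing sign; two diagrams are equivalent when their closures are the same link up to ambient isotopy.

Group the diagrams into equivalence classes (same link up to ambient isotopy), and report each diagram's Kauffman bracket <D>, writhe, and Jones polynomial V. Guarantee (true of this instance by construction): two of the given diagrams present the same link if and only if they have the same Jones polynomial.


classes: {D1, D3} | {D2, D4, D5}
V(D1) = -t^-6 + t^-5 - t^-4 + 2t^-3 - t^-2 + t^-1  [12 crossings, <D> = A^-8 - A^-4 + 2 - A^4 + A^8 - A^12, w = -4]
V(D2) = t - t^2 + 2t^3 - t^4 + t^5 - t^6  (w +4, c 12, <D> = -A^-12 + A^-8 - A^-4 + 2 - A^4 + A^8)
V(D3) = -t^-6 + t^-5 - t^-4 + 2t^-3 - t^-2 + t^-1  (w -4, c 14, <D> = A^-8 - A^-4 + 2 - A^4 + A^8 - A^12)
V(D4) = t - t^2 + 2t^3 - t^4 + t^5 - t^6  [12 crossings, <D> = -A^-12 + A^-8 - A^-4 + 2 - A^4 + A^8, w = +4]
V(D5) = t - t^2 + 2t^3 - t^4 + t^5 - t^6  [12 crossings, <D> = -A^-6 + A^-2 - A^2 + 2A^6 - A^10 + A^14, w = +6]
insight: V(t) takes 2 values over 5 diagrams, fixing the grouping


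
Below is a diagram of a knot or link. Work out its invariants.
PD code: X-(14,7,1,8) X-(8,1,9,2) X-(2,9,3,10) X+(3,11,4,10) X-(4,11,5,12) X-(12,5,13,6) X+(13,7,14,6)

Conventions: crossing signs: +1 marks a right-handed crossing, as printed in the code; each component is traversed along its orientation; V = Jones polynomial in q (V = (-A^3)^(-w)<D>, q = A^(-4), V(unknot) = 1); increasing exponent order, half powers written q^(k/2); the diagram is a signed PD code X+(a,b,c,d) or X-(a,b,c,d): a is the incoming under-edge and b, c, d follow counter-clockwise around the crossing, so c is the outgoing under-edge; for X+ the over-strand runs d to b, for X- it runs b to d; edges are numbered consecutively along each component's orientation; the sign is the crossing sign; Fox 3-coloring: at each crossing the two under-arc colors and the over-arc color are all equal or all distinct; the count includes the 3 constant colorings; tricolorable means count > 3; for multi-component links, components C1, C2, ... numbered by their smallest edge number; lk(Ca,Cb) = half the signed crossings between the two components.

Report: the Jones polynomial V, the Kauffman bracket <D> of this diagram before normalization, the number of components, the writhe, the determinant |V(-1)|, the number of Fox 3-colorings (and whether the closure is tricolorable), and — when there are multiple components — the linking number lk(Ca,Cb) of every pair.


Jones polynomial: V(q) = -q^-4 + q^-3 + q^-1
<D> = -A^-5 - A^3 + A^7; writhe -3
components 1, writhe -3 (7 crossings)
3-colorings: 9 of 3^7, det 3 — tricolorable
note: |V(-1)| = 3: so tricolorable, since 3 divides 3


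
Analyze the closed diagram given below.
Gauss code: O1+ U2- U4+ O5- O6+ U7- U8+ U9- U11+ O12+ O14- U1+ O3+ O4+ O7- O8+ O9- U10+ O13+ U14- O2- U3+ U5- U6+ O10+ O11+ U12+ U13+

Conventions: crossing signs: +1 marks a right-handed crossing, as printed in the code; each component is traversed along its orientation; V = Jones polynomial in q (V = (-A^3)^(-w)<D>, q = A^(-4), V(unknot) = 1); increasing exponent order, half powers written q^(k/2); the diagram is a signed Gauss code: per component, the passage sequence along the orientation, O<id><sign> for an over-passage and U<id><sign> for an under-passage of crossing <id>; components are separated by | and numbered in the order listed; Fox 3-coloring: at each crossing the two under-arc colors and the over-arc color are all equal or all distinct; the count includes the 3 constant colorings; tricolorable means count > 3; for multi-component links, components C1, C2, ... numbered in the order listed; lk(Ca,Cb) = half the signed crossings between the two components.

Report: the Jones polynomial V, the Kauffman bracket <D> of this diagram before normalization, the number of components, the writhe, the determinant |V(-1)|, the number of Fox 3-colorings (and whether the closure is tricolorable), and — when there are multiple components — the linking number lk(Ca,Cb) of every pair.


V(q) = 2q - 2q^2 + 3q^3 - 3q^4 + 2q^5 - 2q^6 + q^7
bracket: A^-16 - 2A^-12 + 2A^-8 - 3A^-4 + 3 - 2A^4 + 2A^8, w = +4
1 component, writhe +4, over 14 crossings
det 15, colorings 9 of 3^14 — tricolorable
observation: w = +4 (over 14 crossings) is diagram-only; (-A^3)^(-4) removes it from V


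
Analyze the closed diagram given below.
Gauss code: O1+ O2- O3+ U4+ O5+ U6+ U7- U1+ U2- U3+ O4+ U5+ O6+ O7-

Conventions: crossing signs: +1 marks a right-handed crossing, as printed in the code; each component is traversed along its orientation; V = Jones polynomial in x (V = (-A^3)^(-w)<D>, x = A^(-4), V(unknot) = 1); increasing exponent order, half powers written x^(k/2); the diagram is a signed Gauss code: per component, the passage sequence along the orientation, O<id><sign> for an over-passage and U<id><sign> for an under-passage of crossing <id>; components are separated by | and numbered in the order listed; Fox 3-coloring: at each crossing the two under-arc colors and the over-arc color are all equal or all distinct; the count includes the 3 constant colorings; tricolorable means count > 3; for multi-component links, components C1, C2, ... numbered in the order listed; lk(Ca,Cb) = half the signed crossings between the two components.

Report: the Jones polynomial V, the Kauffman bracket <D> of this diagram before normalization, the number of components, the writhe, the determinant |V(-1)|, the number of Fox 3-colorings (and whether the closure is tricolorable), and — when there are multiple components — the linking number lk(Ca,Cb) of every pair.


Jones polynomial: V(x) = x + x^3 - x^4
<D> = A^-7 - A^-3 - A^5; writhe +3
components 1, writhe +3 (7 crossings)
3-colorings: 9 of 3^7, det 3 — tricolorable
note: |V(-1)| = 3: so tricolorable, since 3 divides 3


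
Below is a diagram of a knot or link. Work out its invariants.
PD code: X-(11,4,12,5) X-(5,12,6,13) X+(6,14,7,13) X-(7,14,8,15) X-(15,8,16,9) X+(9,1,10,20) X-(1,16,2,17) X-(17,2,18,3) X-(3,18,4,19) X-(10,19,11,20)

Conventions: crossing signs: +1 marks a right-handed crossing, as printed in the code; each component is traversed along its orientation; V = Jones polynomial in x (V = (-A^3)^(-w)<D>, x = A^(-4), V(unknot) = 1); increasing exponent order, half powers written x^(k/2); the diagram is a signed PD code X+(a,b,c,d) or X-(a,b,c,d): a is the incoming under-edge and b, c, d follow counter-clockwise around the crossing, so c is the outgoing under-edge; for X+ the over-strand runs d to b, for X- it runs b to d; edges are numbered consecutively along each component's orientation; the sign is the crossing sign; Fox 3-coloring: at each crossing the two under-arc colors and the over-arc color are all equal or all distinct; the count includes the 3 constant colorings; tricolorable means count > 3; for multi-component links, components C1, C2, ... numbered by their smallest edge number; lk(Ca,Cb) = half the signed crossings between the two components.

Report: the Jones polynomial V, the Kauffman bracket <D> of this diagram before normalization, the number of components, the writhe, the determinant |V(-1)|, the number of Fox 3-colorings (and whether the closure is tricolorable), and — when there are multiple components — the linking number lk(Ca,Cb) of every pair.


V(x) = x^-8 - 2x^-7 + x^-6 - 2x^-5 + 2x^-4 + x^-2
bracket: A^-10 + 2A^-2 - 2A^2 + A^6 - 2A^10 + A^14, w = -6
1 component, writhe -6, over 10 crossings
det 9, colorings 27 of 3^10 — tricolorable
observation: det 9 = |V(-1)|; divisible by 3, so tricolorable


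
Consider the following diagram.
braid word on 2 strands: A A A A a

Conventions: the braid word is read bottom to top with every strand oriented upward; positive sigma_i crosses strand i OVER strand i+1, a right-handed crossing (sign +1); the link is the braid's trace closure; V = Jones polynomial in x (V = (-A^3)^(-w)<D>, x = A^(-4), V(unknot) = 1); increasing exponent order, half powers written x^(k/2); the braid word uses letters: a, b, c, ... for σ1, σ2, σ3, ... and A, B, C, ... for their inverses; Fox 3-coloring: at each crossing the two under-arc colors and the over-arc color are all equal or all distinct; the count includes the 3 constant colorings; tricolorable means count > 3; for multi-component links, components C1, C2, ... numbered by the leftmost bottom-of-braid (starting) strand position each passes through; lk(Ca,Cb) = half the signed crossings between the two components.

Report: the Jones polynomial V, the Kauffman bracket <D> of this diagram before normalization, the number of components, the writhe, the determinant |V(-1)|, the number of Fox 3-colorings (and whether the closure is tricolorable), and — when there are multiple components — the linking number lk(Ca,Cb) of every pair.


V = -x^-4 + x^-3 + x^-1
<D> = -A^-5 - A^3 + A^7 (w = -3)
1 component over 5 crossings, w = -3
9 Fox colorings among 3^5, |V(-1)| = 3: tricolorable
why: |V(-1)| = 3: so tricolorable, since 3 divides 3


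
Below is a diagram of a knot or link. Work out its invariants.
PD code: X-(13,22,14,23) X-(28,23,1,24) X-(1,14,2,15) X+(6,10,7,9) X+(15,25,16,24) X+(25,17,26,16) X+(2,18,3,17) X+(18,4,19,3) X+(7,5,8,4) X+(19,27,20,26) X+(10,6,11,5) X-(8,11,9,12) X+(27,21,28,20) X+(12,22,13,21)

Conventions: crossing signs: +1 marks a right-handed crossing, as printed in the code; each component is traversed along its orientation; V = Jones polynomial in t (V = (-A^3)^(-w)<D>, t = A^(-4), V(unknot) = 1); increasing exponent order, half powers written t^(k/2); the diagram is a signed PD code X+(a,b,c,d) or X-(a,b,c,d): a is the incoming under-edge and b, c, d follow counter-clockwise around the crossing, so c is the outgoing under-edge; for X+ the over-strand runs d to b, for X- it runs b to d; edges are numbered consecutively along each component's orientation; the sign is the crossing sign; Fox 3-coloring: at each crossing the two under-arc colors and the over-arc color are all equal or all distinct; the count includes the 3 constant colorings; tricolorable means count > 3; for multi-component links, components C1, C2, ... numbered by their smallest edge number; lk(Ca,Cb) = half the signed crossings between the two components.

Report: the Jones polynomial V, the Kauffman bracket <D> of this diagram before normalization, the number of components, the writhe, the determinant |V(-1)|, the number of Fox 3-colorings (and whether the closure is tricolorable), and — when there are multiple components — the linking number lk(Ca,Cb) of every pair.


V = t - t^2 + 2t^3 - t^4 + t^5 - t^6
<D> = -A^-6 + A^-2 - A^2 + 2A^6 - A^10 + A^14 (w = +6)
1 component over 14 crossings, w = +6
3 Fox colorings among 3^14, |V(-1)| = 7: not tricolorable
why: the span of V is 5, forcing >= 5 crossings in any diagram


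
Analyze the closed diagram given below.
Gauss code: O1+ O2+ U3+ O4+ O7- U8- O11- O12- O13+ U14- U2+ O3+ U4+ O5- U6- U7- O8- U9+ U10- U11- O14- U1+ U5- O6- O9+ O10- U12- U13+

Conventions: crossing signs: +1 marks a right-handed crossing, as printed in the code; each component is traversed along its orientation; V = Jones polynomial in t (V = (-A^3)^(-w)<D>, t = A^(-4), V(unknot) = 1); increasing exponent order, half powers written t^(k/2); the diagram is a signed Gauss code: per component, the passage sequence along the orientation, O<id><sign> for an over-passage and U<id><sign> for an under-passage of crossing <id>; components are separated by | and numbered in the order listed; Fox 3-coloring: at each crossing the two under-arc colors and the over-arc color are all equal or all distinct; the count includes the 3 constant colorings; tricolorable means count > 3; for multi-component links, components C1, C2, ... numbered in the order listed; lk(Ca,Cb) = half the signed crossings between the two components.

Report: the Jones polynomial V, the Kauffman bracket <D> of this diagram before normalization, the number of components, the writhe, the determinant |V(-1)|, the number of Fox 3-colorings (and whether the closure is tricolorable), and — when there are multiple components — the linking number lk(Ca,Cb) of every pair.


V = -t^-6 + 2t^-5 - 3t^-4 + 4t^-3 - 4t^-2 + 4t^-1 - 2 + 2t - t^2
<D> = -A^-14 + 2A^-10 - 2A^-6 + 4A^-2 - 4A^2 + 4A^6 - 3A^10 + 2A^14 - A^18 (w = -2)
1 component over 14 crossings, w = -2
3 Fox colorings among 3^14, |V(-1)| = 23: not tricolorable
why: |V(-1)| = 23: so not tricolorable, since 3 does not divide 23


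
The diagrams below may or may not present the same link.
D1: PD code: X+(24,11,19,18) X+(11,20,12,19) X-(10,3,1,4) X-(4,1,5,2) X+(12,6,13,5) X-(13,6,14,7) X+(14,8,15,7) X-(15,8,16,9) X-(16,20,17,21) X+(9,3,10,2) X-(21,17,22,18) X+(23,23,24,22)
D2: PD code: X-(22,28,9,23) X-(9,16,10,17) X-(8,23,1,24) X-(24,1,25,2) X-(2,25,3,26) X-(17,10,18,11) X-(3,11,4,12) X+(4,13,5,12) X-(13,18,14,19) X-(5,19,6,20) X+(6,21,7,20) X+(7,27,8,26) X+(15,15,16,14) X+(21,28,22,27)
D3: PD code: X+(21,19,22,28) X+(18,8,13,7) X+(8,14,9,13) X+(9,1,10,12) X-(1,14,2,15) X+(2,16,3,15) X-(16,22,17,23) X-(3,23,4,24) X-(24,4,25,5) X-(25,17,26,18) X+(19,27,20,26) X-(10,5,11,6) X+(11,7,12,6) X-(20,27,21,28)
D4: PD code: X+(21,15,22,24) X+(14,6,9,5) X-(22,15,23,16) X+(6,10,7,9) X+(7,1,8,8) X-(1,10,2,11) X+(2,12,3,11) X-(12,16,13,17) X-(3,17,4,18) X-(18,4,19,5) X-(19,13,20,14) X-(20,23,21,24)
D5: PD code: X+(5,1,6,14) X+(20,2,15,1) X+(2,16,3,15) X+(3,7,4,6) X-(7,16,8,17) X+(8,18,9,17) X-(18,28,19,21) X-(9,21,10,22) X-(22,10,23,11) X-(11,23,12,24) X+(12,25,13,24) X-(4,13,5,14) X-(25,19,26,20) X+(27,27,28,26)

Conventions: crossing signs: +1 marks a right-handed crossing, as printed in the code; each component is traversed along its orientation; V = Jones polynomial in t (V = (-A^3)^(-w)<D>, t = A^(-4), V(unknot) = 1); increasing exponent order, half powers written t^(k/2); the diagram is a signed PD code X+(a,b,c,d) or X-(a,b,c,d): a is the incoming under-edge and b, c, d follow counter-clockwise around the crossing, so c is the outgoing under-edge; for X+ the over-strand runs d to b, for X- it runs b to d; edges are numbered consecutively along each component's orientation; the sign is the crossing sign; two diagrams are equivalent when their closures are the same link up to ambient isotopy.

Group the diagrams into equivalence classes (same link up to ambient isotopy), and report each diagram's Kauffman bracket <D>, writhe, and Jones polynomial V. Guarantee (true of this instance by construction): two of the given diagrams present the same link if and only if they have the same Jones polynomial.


grouping into links: {D1} | {D2} | {D3, D4, D5}
V(D1) = t^-1 + 2 + t  (w 0, c 12, <D> = A^-4 + 2 + A^4)
V(D2) = -t^-7 + t^-4 + 2t^-3 + t^-2 + t^-1  (w -4, c 14, <D> = A^-8 + A^-4 + 2 + A^4 - A^16)
V(D3) = t^-4 + t^-2 + 2  (w 0, c 14, <D> = 2 + A^8 + A^16)
V(D4) = t^-4 + t^-2 + 2  [12 crossings, <D> = 2A^-6 + A^2 + A^10, w = -2]
V(D5) = t^-4 + t^-2 + 2  (w 0, c 14, <D> = 2 + A^8 + A^16)
why: 3 values of V(t) split the 5 diagrams


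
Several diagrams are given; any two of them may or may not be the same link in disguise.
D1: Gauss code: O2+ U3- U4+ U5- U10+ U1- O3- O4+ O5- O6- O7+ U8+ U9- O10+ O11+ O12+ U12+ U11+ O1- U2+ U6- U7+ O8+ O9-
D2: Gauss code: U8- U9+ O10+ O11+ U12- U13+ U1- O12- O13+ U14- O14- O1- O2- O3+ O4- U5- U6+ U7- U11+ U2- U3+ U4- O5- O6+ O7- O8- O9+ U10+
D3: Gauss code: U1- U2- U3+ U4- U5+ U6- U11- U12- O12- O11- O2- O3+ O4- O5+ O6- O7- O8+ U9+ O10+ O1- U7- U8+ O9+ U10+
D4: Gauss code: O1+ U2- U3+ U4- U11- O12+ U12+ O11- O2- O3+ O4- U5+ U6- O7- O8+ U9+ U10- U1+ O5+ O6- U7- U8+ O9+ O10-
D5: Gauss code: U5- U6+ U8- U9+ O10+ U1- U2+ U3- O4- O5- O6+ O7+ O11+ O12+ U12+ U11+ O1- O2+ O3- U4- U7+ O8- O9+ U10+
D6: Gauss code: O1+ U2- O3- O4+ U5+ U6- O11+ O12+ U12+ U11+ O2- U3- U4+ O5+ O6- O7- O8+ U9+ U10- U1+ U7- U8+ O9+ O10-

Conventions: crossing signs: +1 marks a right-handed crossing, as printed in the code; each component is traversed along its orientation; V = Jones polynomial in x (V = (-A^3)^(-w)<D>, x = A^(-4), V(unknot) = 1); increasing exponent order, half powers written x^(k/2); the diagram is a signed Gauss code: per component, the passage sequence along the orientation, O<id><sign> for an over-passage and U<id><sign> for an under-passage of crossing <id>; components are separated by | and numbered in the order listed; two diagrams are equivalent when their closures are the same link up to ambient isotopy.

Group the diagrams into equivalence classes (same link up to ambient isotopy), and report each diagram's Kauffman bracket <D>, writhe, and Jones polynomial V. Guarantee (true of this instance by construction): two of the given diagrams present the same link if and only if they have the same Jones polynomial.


classes: {D1, D2, D3, D4, D5, D6}
V(D1) = 1  [12 crossings, <D> = A^6, w = +2]
D2 (bracket A^-6; 14 crossings at w = -2): V = 1
D3 (bracket A^-6; 12 crossings at w = -2): V = 1
V(D4) = 1  [12 crossings, <D> = 1, w = 0]
V(D5) = 1  (w +2, c 12, <D> = A^6)
D6 (bracket A^6; 12 crossings at w = +2): V = 1
note: one V(x) for all 6 diagrams — one class (guaranteed)


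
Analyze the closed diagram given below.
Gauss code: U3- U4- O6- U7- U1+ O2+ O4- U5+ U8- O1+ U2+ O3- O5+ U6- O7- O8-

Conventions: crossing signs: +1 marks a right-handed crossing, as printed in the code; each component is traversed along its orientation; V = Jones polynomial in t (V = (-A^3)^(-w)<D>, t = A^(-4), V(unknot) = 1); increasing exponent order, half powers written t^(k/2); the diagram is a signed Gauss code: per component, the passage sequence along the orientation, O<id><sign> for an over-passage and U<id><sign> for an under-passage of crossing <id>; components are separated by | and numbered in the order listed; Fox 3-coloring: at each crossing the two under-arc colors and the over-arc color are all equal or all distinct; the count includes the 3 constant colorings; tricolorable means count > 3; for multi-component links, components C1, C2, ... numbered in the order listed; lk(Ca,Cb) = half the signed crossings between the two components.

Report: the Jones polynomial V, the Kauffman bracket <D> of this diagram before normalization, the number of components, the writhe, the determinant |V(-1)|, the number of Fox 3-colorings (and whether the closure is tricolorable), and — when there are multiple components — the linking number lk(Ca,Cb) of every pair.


V = -t^-5 + t^-4 - t^-3 + 2t^-2 - t^-1 + 2 - t
<D> = -A^-10 + 2A^-6 - A^-2 + 2A^2 - A^6 + A^10 - A^14 (w = -2)
1 component over 8 crossings, w = -2
9 Fox colorings among 3^8, |V(-1)| = 9: tricolorable
why: V spans 6 powers of t: at least 6 crossings in any diagram


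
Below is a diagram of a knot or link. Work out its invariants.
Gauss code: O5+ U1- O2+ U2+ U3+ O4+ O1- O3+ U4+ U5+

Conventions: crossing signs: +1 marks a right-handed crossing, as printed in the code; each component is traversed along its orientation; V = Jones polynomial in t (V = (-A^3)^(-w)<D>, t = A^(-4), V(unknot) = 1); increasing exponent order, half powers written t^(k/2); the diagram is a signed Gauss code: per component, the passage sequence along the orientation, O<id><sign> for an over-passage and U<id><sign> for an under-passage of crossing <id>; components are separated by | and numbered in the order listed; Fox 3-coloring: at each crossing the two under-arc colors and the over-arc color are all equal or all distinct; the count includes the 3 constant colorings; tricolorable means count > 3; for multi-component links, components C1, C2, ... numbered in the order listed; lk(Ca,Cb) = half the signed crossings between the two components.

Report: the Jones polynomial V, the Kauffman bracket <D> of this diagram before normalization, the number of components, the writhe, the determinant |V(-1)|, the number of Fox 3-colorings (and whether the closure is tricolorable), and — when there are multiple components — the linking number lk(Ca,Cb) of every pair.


V = 1
<D> = -A^9 (w = +3)
1 component over 5 crossings, w = +3
3 Fox colorings among 3^5, |V(-1)| = 1: not tricolorable
why: det 1 = |V(-1)|; not divisible by 3, so not tricolorable


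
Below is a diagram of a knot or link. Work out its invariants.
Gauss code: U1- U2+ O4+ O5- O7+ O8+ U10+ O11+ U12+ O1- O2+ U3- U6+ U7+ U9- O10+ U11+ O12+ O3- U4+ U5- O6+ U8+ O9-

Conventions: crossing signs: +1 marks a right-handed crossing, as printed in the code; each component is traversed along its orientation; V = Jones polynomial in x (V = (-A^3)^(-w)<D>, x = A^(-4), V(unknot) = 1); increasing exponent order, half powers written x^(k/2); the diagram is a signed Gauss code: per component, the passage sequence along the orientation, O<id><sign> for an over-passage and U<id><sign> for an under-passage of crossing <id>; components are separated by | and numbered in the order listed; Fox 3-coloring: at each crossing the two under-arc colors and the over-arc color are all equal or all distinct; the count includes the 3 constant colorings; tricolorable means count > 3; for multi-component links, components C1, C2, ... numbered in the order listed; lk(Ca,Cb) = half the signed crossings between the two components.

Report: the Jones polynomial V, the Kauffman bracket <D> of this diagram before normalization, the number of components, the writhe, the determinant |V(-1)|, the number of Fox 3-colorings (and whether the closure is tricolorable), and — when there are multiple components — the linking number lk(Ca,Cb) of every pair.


V(x) = x + x^3 - x^4
bracket: -A^-4 + 1 + A^8, w = +4
1 component, writhe +4, over 12 crossings
det 3, colorings 9 of 3^12 — tricolorable
observation: V spans 3 powers of x: at least 3 crossings in any diagram


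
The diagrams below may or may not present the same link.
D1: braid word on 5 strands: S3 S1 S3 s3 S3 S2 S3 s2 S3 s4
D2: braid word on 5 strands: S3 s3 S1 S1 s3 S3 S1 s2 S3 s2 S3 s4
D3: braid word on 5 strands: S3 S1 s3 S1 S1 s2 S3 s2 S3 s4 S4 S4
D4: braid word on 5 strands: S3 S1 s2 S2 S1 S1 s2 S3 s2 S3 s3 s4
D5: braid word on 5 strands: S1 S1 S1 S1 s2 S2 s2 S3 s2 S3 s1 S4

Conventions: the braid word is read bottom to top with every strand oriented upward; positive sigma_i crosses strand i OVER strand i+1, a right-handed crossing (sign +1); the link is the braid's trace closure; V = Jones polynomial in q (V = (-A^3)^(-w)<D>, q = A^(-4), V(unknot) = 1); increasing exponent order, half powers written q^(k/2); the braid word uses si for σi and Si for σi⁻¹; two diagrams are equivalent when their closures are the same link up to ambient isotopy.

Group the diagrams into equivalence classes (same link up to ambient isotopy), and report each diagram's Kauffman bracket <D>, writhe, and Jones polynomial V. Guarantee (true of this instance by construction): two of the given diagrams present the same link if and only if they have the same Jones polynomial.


grouping into links: {D1} | {D2, D3, D4, D5}
V(D1) = -q^-4 + q^-3 + q^-1  (w -4, c 10, <D> = A^-8 + 1 - A^4)
D2 (bracket A^-10 - A^-6 + 2A^-2 - 3A^2 + 3A^6 - 2A^10 + 2A^14 - A^18; 12 crossings at w = -2): V = -q^-6 + 2q^-5 - 2q^-4 + 3q^-3 - 3q^-2 + 2q^-1 - 1 + q
V(D3) = -q^-6 + 2q^-5 - 2q^-4 + 3q^-3 - 3q^-2 + 2q^-1 - 1 + q  (w -4, c 12, <D> = A^-16 - A^-12 + 2A^-8 - 3A^-4 + 3 - 2A^4 + 2A^8 - A^12)
V(D4) = -q^-6 + 2q^-5 - 2q^-4 + 3q^-3 - 3q^-2 + 2q^-1 - 1 + q  [12 crossings, <D> = A^-10 - A^-6 + 2A^-2 - 3A^2 + 3A^6 - 2A^10 + 2A^14 - A^18, w = -2]
D5 (bracket A^-16 - A^-12 + 2A^-8 - 3A^-4 + 3 - 2A^4 + 2A^8 - A^12; 12 crossings at w = -4): V = -q^-6 + 2q^-5 - 2q^-4 + 3q^-3 - 3q^-2 + 2q^-1 - 1 + q
why: 2 classes among 5 diagrams; unequal V(q) rules out equality


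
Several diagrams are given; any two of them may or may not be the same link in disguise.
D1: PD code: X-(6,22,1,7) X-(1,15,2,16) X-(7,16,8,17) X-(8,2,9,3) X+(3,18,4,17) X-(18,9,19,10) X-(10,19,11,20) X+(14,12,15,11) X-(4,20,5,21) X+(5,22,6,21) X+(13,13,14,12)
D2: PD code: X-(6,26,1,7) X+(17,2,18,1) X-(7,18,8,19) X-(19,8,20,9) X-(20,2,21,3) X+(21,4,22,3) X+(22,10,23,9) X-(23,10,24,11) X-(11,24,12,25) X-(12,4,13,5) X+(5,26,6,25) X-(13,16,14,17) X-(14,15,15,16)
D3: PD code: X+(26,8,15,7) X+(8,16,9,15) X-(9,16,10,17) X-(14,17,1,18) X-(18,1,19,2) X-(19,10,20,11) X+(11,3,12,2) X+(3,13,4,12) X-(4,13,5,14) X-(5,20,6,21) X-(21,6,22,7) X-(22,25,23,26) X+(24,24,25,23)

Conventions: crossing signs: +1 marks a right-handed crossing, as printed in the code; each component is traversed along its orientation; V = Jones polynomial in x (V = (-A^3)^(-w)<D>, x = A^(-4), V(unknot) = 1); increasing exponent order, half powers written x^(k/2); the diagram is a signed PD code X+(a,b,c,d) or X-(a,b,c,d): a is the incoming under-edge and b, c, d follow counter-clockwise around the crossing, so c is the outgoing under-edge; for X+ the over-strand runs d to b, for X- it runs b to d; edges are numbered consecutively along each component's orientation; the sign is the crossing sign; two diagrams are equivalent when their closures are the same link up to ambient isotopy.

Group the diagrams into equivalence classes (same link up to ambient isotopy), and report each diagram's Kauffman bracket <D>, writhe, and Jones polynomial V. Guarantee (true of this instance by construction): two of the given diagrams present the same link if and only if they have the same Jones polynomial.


grouping into links: {D1} | {D2} | {D3}
V(D1) = x^(-13/2) - x^(-11/2) + x^(-9/2) - 2x^(-7/2) - x^(-3/2)  (w -3, c 11, <D> = A^-3 + 2A^5 - A^9 + A^13 - A^17)
V(D2) = x^(-9/2) - x^(-5/2) - x^(-3/2) - x^(-1/2)  (w -5, c 13, <D> = A^-13 + A^-9 + A^-5 - A^3)
V(D3) = -x^(-9/2) - x^(-5/2) + x^(-3/2) - x^(-1/2)  [13 crossings, <D> = A^-7 - A^-3 + A + A^9, w = -3]
why: V(x) takes 3 values over 3 diagrams, fixing the grouping


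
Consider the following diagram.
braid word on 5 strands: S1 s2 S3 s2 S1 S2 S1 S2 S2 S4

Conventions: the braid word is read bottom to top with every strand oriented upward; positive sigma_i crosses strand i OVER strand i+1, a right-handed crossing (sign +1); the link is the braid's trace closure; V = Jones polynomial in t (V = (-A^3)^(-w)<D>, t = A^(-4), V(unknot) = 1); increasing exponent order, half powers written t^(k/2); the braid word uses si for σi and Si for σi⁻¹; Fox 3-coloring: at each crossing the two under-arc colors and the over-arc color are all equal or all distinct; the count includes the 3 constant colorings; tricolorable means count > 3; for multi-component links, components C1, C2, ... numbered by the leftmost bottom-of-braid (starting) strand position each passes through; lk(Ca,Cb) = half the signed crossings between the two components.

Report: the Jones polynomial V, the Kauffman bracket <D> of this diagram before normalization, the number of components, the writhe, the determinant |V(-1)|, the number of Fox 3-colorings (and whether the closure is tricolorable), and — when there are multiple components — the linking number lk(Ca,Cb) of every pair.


Jones polynomial: V(t) = -t^-6 + t^-5 - t^-4 + 2t^-3 - t^-2 + t^-1
<D> = A^-14 - A^-10 + 2A^-6 - A^-2 + A^2 - A^6; writhe -6
components 1, writhe -6 (10 crossings)
3-colorings: 3 of 3^10, det 7 — not tricolorable
note: w = -6 shifts under R1 moves; the (-A^3)^(6) factor cancels that in V


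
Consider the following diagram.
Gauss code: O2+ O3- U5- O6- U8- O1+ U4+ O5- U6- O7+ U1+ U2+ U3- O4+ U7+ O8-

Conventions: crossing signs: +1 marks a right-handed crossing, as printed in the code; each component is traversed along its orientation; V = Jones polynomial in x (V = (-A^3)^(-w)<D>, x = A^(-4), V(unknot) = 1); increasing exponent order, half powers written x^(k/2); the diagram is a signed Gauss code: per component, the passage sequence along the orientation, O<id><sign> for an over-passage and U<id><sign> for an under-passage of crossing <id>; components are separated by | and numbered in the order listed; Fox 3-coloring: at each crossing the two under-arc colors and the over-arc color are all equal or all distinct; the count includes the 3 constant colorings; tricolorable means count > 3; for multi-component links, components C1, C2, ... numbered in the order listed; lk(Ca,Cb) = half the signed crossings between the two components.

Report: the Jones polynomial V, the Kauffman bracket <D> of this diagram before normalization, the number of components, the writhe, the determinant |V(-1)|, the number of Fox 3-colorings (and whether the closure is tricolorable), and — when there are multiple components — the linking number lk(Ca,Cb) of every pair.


Jones polynomial: V(x) = -x^-3 + 2x^-2 - 2x^-1 + 3 - 2x + 2x^2 - x^3
<D> = -A^-12 + 2A^-8 - 2A^-4 + 3 - 2A^4 + 2A^8 - A^12; writhe 0
components 1, writhe 0 (8 crossings)
3-colorings: 3 of 3^8, det 13 — not tricolorable
note: w = 0 shifts under R1 moves; the (-A^3)^(0) factor cancels that in V


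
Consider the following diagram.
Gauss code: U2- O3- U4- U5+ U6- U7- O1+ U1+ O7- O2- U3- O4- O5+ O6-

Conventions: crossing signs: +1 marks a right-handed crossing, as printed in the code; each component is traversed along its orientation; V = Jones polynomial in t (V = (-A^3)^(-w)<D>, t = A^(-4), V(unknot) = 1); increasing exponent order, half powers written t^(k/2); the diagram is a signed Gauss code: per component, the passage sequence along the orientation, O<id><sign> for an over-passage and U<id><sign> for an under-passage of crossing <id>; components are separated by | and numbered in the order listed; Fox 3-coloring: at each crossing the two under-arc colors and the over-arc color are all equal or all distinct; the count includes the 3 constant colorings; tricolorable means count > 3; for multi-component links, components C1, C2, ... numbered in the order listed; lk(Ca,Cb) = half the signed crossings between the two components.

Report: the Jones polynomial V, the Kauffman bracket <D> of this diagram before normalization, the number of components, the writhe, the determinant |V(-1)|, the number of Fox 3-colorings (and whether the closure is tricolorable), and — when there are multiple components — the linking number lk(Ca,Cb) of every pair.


V = -t^-4 + t^-3 + t^-1
<D> = -A^-5 - A^3 + A^7 (w = -3)
1 component over 7 crossings, w = -3
9 Fox colorings among 3^7, |V(-1)| = 3: tricolorable
why: det 3 = |V(-1)|; divisible by 3, so tricolorable


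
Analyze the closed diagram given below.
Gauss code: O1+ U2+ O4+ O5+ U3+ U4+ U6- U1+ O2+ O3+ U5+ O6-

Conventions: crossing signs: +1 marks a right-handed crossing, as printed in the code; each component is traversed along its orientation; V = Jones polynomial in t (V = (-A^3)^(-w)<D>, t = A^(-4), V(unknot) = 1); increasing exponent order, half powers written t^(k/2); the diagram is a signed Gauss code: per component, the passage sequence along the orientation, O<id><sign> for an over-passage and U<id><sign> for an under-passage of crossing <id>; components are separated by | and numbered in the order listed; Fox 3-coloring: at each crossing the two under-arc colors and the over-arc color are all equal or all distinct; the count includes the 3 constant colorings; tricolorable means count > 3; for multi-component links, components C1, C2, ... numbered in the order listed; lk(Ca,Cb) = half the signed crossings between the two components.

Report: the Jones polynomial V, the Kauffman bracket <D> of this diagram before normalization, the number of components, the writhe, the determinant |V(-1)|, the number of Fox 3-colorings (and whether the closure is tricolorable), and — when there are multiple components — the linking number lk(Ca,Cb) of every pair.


V = t + t^3 - t^4
<D> = -A^-4 + 1 + A^8 (w = +4)
1 component over 6 crossings, w = +4
9 Fox colorings among 3^6, |V(-1)| = 3: tricolorable
why: det 3 = |V(-1)|; divisible by 3, so tricolorable


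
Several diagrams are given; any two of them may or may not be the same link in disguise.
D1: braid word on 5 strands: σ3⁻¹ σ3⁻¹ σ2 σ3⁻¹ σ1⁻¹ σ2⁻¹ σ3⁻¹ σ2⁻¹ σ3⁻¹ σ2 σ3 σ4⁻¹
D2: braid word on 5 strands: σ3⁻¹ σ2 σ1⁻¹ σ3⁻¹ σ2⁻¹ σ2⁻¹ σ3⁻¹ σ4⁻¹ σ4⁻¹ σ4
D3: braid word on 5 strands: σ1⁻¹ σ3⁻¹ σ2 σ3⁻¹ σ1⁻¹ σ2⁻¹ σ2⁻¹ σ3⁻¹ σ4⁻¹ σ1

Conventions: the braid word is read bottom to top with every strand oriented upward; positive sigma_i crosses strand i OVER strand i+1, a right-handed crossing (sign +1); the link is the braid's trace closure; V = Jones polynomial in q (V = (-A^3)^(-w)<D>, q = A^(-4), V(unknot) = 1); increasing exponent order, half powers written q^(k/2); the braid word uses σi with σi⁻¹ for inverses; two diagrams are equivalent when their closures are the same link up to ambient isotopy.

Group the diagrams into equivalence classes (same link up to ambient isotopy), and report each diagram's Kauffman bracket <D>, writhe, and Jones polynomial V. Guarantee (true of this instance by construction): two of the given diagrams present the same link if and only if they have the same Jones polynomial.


grouping into links: {D1, D2, D3}
V(D1) = -q^-6 + q^-5 - q^-4 + 2q^-3 - q^-2 + q^-1  (w -6, c 12, <D> = A^-14 - A^-10 + 2A^-6 - A^-2 + A^2 - A^6)
V(D2) = -q^-6 + q^-5 - q^-4 + 2q^-3 - q^-2 + q^-1  (w -6, c 10, <D> = A^-14 - A^-10 + 2A^-6 - A^-2 + A^2 - A^6)
V(D3) = -q^-6 + q^-5 - q^-4 + 2q^-3 - q^-2 + q^-1  (w -6, c 10, <D> = A^-14 - A^-10 + 2A^-6 - A^-2 + A^2 - A^6)
key observation: all 3 diagrams share one V(q), hence one class
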